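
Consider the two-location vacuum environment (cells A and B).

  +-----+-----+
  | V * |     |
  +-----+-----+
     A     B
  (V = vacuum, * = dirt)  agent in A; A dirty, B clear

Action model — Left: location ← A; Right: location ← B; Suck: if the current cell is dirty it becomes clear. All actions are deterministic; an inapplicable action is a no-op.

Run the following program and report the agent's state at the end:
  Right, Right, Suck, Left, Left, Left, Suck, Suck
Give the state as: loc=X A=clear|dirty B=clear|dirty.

loc=A A=clear B=clear

1) do Right; now loc=B A=dirty B=clear
2) do Right; now loc=B A=dirty B=clear
3) do Suck; now loc=B A=dirty B=clear
4) do Left; now loc=A A=dirty B=clear
5) do Left; now loc=A A=dirty B=clear
6) do Left; now loc=A A=dirty B=clear
7) do Suck; now loc=A A=clear B=clear
8) do Suck; now loc=A A=clear B=clear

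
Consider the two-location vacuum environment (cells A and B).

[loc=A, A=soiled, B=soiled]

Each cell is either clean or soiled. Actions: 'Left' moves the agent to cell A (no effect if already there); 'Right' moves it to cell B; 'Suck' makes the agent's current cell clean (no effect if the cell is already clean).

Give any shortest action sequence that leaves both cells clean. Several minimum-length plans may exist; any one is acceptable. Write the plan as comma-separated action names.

1) do Suck; now loc=A A=clean B=soiled
2) do Right; now loc=B A=clean B=soiled
3) do Suck; now loc=B A=clean B=clean
min 3: Suck A + move + Suck B

Suck, Right, Suck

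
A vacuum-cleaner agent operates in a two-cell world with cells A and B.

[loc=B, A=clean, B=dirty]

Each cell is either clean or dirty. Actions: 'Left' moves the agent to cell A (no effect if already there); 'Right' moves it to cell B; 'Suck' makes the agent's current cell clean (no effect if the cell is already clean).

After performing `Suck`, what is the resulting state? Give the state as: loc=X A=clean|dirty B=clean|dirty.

loc=B A=clean B=clean

start: loc=B A=clean B=dirty
t=1 Suck ⇒ loc=B A=clean B=clean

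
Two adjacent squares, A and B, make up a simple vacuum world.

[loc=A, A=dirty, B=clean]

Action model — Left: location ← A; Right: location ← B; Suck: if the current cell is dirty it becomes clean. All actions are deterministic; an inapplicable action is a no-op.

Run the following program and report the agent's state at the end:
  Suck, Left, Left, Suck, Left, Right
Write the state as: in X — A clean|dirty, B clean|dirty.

in B — A clean, B clean

1) do Suck; now in A — A clean, B clean
2) do Left; now in A — A clean, B clean
3) do Left; now in A — A clean, B clean
4) do Suck; now in A — A clean, B clean
5) do Left; now in A — A clean, B clean
6) do Right; now in B — A clean, B clean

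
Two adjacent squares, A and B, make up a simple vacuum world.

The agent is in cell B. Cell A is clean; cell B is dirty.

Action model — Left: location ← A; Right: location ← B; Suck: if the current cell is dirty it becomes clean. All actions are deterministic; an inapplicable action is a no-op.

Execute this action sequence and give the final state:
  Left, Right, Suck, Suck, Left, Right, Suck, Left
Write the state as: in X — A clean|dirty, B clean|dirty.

1) do Left; now in A — A clean, B dirty
2) do Right; now in B — A clean, B dirty
3) do Suck; now in B — A clean, B clean
4) do Suck; now in B — A clean, B clean
5) do Left; now in A — A clean, B clean
6) do Right; now in B — A clean, B clean
7) do Suck; now in B — A clean, B clean
8) do Left; now in A — A clean, B clean

in A — A clean, B clean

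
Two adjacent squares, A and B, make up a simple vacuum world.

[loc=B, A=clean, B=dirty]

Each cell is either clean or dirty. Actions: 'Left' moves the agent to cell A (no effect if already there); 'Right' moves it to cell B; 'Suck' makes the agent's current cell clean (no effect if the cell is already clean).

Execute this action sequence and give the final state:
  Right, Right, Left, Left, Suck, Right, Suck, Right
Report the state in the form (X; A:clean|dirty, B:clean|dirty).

(B; A:clean, B:clean)

t=1 Right ⇒ (B; A:clean, B:dirty)
t=2 Right ⇒ (B; A:clean, B:dirty)
t=3 Left ⇒ (A; A:clean, B:dirty)
t=4 Left ⇒ (A; A:clean, B:dirty)
t=5 Suck ⇒ (A; A:clean, B:dirty)
t=6 Right ⇒ (B; A:clean, B:dirty)
t=7 Suck ⇒ (B; A:clean, B:clean)
t=8 Right ⇒ (B; A:clean, B:clean)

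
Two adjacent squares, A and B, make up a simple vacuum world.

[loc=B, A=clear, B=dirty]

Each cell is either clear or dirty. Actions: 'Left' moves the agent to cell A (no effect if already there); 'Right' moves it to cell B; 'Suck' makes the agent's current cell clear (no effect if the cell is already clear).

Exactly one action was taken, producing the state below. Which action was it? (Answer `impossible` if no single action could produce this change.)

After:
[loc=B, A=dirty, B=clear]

impossible

try  Left: in A — A clear, B dirty
try Right: in B — A clear, B dirty
try  Suck: in B — A clear, B clear
no single action produces the after-state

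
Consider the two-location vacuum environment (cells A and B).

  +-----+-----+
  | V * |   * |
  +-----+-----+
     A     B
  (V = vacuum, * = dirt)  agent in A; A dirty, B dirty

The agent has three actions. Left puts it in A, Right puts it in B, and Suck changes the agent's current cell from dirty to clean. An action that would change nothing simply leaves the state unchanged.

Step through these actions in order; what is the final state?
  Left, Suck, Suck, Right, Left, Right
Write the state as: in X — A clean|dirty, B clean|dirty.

t=1 Left ⇒ in A — A dirty, B dirty
t=2 Suck ⇒ in A — A clean, B dirty
t=3 Suck ⇒ in A — A clean, B dirty
t=4 Right ⇒ in B — A clean, B dirty
t=5 Left ⇒ in A — A clean, B dirty
t=6 Right ⇒ in B — A clean, B dirty

in B — A clean, B dirty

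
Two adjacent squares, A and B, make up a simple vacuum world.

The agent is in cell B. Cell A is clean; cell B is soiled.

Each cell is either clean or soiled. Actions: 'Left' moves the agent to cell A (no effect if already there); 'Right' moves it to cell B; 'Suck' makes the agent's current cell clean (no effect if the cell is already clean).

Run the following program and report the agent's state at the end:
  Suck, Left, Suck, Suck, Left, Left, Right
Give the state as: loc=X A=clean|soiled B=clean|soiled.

1. Suck → loc=B A=clean B=clean
2. Left → loc=A A=clean B=clean
3. Suck → loc=A A=clean B=clean
4. Suck → loc=A A=clean B=clean
5. Left → loc=A A=clean B=clean
6. Left → loc=A A=clean B=clean
7. Right → loc=B A=clean B=clean

loc=B A=clean B=clean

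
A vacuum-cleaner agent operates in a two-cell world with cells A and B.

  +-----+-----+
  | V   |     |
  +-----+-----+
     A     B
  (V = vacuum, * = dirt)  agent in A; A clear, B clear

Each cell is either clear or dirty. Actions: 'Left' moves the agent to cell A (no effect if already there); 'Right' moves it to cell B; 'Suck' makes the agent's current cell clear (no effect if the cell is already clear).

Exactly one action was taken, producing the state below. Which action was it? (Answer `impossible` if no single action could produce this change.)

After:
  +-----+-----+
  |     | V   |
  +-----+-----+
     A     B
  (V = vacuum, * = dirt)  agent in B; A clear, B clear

Right

try  Left: <A|clear|clear>
try Right: <B|clear|clear>  ← match
try  Suck: <A|clear|clear>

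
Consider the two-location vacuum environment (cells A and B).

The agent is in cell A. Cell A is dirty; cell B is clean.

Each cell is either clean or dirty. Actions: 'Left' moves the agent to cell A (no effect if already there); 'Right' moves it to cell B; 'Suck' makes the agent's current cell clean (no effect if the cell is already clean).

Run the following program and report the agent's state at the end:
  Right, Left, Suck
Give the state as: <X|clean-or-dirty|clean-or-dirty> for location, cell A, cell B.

<A|clean|clean>

step 1/3 (Right): <B|dirty|clean>
step 2/3 (Left): <A|dirty|clean>
step 3/3 (Suck): <A|clean|clean>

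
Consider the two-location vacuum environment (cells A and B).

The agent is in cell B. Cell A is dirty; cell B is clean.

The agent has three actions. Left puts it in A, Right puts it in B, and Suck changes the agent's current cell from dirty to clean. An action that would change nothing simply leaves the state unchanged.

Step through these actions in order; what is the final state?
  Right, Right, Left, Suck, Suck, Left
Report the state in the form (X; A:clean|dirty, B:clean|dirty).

Right (#1): (B; A:dirty, B:clean)
Right (#2): (B; A:dirty, B:clean)
Left (#3): (A; A:dirty, B:clean)
Suck (#4): (A; A:clean, B:clean)
Suck (#5): (A; A:clean, B:clean)
Left (#6): (A; A:clean, B:clean)

(A; A:clean, B:clean)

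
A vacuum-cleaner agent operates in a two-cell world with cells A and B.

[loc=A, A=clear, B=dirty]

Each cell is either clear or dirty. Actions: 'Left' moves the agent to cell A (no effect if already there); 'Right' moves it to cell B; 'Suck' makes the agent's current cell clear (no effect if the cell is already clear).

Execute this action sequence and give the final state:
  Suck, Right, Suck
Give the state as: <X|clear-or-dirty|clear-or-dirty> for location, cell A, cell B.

[1] after Suck: <A|clear|dirty>
[2] after Right: <B|clear|dirty>
[3] after Suck: <B|clear|clear>

<B|clear|clear>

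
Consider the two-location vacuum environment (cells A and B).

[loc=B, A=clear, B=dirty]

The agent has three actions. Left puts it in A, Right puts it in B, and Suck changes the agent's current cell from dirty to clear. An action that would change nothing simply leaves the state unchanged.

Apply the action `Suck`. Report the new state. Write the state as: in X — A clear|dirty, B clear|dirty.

start: in B — A clear, B dirty
Suck (#1): in B — A clear, B clear

in B — A clear, B clear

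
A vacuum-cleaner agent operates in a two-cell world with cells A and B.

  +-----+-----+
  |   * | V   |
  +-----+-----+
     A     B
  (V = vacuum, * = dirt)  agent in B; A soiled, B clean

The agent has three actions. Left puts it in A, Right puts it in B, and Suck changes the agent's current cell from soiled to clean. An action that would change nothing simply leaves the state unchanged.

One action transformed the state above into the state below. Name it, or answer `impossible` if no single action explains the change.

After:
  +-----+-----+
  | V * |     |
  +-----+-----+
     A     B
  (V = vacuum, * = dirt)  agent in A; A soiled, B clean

Left

try  Left: <A|soiled|clean>  ← match
try Right: <B|soiled|clean>
try  Suck: <B|soiled|clean>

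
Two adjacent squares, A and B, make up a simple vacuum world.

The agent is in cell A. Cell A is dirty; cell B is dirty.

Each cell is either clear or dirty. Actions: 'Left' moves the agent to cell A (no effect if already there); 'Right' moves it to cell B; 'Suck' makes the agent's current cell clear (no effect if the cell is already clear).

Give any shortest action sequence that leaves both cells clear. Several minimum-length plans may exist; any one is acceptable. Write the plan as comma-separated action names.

Suck, Right, Suck

Suck (#1): <A|clear|dirty>
Right (#2): <B|clear|dirty>
Suck (#3): <B|clear|clear>
min 3: Suck A + move + Suck B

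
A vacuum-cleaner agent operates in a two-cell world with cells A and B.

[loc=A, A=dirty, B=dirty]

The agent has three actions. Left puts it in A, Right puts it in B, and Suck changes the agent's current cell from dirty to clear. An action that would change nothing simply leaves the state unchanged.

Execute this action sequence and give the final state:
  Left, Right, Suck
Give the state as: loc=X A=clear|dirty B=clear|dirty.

Left (#1): loc=A A=dirty B=dirty
Right (#2): loc=B A=dirty B=dirty
Suck (#3): loc=B A=dirty B=clear

loc=B A=dirty B=clear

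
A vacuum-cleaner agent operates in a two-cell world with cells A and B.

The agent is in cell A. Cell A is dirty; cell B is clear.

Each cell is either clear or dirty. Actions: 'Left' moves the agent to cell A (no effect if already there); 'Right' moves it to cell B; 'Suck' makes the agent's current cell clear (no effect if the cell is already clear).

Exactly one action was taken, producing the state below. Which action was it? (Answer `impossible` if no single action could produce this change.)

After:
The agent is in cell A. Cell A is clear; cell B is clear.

Suck

try  Left: loc=A A=dirty B=clear
try Right: loc=B A=dirty B=clear
try  Suck: loc=A A=clear B=clear  ← match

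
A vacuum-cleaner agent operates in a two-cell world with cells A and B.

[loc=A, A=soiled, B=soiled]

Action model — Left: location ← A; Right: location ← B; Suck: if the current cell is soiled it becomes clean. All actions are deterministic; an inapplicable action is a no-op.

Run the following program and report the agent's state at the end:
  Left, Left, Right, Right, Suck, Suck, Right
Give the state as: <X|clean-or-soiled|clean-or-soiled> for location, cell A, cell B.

t=1 Left ⇒ <A|soiled|soiled>
t=2 Left ⇒ <A|soiled|soiled>
t=3 Right ⇒ <B|soiled|soiled>
t=4 Right ⇒ <B|soiled|soiled>
t=5 Suck ⇒ <B|soiled|clean>
t=6 Suck ⇒ <B|soiled|clean>
t=7 Right ⇒ <B|soiled|clean>

<B|soiled|clean>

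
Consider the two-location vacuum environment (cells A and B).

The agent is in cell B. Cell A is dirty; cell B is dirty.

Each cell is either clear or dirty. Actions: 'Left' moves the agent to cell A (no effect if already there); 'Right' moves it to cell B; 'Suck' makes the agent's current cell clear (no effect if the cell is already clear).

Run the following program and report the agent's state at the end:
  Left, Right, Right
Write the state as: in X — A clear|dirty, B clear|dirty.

in B — A dirty, B dirty

1) do Left; now in A — A dirty, B dirty
2) do Right; now in B — A dirty, B dirty
3) do Right; now in B — A dirty, B dirty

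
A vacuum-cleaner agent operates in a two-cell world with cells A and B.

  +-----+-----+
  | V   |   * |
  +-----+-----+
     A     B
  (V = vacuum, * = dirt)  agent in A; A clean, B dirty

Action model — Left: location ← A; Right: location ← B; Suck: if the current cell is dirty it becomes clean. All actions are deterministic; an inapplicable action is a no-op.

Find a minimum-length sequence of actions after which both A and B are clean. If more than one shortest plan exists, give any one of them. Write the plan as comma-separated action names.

Right, Suck

[1] after Right: <B|clean|dirty>
[2] after Suck: <B|clean|clean>
min 2: go B then Suck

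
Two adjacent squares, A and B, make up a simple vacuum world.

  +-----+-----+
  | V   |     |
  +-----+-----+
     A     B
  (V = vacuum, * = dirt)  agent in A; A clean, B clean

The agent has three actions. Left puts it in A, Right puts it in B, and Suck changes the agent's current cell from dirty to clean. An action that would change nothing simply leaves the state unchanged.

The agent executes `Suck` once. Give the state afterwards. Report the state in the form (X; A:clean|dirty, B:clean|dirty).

(A; A:clean, B:clean)

start: (A; A:clean, B:clean)
step 1/1 (Suck): (A; A:clean, B:clean)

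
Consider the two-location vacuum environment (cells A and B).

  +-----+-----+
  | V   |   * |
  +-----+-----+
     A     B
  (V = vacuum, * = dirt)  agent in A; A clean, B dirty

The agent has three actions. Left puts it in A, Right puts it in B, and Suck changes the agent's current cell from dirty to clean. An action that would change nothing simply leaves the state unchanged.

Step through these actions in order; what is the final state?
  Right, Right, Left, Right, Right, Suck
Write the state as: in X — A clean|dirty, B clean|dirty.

step 1/6 (Right): in B — A clean, B dirty
step 2/6 (Right): in B — A clean, B dirty
step 3/6 (Left): in A — A clean, B dirty
step 4/6 (Right): in B — A clean, B dirty
step 5/6 (Right): in B — A clean, B dirty
step 6/6 (Suck): in B — A clean, B clean

in B — A clean, B clean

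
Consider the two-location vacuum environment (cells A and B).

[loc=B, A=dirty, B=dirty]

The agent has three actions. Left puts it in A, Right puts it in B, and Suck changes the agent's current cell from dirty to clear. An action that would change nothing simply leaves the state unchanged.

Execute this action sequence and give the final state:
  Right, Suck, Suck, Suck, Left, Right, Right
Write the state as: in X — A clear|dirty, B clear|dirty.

in B — A dirty, B clear

1. Right → in B — A dirty, B dirty
2. Suck → in B — A dirty, B clear
3. Suck → in B — A dirty, B clear
4. Suck → in B — A dirty, B clear
5. Left → in A — A dirty, B clear
6. Right → in B — A dirty, B clear
7. Right → in B — A dirty, B clear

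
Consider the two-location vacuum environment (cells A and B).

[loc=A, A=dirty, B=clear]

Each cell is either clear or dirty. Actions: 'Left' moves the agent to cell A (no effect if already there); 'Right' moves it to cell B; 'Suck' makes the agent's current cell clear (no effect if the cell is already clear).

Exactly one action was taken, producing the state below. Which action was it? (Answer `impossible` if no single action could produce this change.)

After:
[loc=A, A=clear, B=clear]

try  Left: (A; A:dirty, B:clear)
try Right: (B; A:dirty, B:clear)
try  Suck: (A; A:clear, B:clear)  ← match

Suck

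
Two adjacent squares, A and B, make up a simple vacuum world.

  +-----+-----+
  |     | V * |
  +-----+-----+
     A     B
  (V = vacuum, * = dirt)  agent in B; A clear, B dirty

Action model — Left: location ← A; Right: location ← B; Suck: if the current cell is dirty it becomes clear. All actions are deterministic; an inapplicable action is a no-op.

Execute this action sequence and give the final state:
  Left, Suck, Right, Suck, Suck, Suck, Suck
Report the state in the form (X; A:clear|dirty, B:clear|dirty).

(B; A:clear, B:clear)

t=1 Left ⇒ (A; A:clear, B:dirty)
t=2 Suck ⇒ (A; A:clear, B:dirty)
t=3 Right ⇒ (B; A:clear, B:dirty)
t=4 Suck ⇒ (B; A:clear, B:clear)
t=5 Suck ⇒ (B; A:clear, B:clear)
t=6 Suck ⇒ (B; A:clear, B:clear)
t=7 Suck ⇒ (B; A:clear, B:clear)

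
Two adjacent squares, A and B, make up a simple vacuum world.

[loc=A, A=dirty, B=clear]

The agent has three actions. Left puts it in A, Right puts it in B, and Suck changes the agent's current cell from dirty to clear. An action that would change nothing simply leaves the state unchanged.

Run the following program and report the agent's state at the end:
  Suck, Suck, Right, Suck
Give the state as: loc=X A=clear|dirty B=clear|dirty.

loc=B A=clear B=clear

step 1/4 (Suck): loc=A A=clear B=clear
step 2/4 (Suck): loc=A A=clear B=clear
step 3/4 (Right): loc=B A=clear B=clear
step 4/4 (Suck): loc=B A=clear B=clear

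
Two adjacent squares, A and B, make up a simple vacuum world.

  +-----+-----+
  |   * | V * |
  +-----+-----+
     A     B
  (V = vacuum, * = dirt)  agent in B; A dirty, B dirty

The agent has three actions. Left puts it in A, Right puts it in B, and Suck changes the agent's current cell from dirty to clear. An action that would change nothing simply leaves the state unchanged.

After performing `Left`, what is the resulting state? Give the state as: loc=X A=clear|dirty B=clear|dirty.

start: loc=B A=dirty B=dirty
1. Left → loc=A A=dirty B=dirty

loc=A A=dirty B=dirty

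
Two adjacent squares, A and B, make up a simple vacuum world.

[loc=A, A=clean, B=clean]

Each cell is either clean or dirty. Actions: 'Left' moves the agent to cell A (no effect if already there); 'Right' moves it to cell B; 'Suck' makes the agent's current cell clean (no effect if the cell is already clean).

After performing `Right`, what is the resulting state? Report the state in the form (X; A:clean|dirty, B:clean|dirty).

(B; A:clean, B:clean)

start: (A; A:clean, B:clean)
1. Right → (B; A:clean, B:clean)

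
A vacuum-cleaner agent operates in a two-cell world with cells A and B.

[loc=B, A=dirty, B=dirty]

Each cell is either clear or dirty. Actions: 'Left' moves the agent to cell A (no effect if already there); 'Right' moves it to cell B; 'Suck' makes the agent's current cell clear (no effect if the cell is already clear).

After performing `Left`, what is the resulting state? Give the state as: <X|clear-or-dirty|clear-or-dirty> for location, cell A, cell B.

<A|dirty|dirty>

start: <B|dirty|dirty>
t=1 Left ⇒ <A|dirty|dirty>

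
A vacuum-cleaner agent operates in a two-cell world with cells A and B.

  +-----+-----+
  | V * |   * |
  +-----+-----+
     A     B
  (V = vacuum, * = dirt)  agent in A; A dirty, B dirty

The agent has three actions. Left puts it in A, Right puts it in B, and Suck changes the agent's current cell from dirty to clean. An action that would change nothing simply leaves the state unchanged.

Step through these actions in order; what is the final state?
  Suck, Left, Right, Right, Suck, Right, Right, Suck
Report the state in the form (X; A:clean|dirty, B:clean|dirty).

Suck (#1): (A; A:clean, B:dirty)
Left (#2): (A; A:clean, B:dirty)
Right (#3): (B; A:clean, B:dirty)
Right (#4): (B; A:clean, B:dirty)
Suck (#5): (B; A:clean, B:clean)
Right (#6): (B; A:clean, B:clean)
Right (#7): (B; A:clean, B:clean)
Suck (#8): (B; A:clean, B:clean)

(B; A:clean, B:clean)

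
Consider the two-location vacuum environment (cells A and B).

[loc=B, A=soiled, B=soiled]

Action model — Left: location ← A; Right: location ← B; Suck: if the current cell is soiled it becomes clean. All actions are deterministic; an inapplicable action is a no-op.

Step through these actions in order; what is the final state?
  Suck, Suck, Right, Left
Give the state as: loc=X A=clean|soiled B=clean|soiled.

loc=A A=soiled B=clean

1) do Suck; now loc=B A=soiled B=clean
2) do Suck; now loc=B A=soiled B=clean
3) do Right; now loc=B A=soiled B=clean
4) do Left; now loc=A A=soiled B=clean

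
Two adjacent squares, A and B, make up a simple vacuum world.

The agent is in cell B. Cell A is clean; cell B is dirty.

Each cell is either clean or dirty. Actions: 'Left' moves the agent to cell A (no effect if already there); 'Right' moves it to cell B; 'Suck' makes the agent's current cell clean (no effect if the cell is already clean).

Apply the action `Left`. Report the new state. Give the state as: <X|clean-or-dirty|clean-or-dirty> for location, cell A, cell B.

start: <B|clean|dirty>
Left (#1): <A|clean|dirty>

<A|clean|dirty>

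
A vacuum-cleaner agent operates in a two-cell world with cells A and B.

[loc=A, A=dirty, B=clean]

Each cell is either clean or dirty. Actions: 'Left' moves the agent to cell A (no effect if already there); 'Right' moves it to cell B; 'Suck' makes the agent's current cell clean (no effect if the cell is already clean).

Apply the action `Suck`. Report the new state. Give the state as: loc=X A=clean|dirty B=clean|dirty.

loc=A A=clean B=clean

start: loc=A A=dirty B=clean
t=1 Suck ⇒ loc=A A=clean B=clean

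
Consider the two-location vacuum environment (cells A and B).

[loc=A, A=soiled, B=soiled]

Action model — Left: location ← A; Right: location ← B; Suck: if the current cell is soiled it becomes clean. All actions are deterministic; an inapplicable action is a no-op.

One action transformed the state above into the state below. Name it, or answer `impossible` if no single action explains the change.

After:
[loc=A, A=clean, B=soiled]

try  Left: (A; A:soiled, B:soiled)
try Right: (B; A:soiled, B:soiled)
try  Suck: (A; A:clean, B:soiled)  ← match

Suck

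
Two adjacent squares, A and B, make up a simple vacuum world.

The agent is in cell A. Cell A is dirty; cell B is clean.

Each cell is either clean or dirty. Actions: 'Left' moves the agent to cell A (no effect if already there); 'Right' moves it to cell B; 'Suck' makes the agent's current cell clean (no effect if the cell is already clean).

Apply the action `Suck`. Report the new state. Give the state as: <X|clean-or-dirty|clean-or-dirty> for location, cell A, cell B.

<A|clean|clean>

start: <A|dirty|clean>
1) do Suck; now <A|clean|clean>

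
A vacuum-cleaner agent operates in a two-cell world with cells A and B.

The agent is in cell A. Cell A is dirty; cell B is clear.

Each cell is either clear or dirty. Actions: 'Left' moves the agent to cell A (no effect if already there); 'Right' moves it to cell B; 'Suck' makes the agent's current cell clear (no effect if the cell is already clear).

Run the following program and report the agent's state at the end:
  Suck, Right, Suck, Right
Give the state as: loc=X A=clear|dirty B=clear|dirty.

1. Suck → loc=A A=clear B=clear
2. Right → loc=B A=clear B=clear
3. Suck → loc=B A=clear B=clear
4. Right → loc=B A=clear B=clear

loc=B A=clear B=clear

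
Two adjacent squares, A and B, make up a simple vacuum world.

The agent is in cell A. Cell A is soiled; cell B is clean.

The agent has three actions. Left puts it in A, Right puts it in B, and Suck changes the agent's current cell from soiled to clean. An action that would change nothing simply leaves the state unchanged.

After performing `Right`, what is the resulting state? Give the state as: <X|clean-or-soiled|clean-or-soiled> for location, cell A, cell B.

start: <A|soiled|clean>
[1] after Right: <B|soiled|clean>

<B|soiled|clean>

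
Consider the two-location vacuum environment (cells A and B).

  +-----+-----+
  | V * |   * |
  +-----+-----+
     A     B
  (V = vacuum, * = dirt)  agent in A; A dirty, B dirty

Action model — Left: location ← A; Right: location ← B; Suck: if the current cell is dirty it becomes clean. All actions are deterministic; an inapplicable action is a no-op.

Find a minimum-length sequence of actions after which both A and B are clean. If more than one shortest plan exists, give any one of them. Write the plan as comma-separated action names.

Suck, Right, Suck

1. Suck → loc=A A=clean B=dirty
2. Right → loc=B A=clean B=dirty
3. Suck → loc=B A=clean B=clean
min 3: Suck A + move + Suck B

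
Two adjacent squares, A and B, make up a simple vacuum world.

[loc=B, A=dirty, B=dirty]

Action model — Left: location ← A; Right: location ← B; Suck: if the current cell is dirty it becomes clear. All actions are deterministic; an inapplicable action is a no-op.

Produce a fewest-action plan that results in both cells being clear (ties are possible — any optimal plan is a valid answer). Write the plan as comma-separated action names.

Suck, Left, Suck

1. Suck → loc=B A=dirty B=clear
2. Left → loc=A A=dirty B=clear
3. Suck → loc=A A=clear B=clear
min 3: Suck B + move + Suck A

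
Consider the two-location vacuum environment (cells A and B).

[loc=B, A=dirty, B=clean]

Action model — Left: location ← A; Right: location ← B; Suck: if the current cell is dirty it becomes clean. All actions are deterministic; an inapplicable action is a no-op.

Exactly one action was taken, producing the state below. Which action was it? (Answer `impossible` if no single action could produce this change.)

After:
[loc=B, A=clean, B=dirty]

try  Left: (A; A:dirty, B:clean)
try Right: (B; A:dirty, B:clean)
try  Suck: (B; A:dirty, B:clean)
no single action produces the after-state

impossible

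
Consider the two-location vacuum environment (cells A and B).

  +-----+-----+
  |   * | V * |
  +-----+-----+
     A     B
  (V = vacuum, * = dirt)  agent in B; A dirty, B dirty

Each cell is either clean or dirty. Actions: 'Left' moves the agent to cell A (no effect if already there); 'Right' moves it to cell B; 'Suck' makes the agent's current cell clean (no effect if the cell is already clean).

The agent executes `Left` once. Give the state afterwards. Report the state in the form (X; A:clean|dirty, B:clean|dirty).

start: (B; A:dirty, B:dirty)
Left (#1): (A; A:dirty, B:dirty)

(A; A:dirty, B:dirty)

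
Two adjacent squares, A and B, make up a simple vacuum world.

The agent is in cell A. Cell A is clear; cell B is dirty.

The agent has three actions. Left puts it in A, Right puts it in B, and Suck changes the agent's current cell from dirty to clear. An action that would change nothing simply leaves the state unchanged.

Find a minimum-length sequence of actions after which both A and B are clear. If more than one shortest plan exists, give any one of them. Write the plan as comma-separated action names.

Right, Suck

step 1/2 (Right): loc=B A=clear B=dirty
step 2/2 (Suck): loc=B A=clear B=clear
min 2: go B then Suck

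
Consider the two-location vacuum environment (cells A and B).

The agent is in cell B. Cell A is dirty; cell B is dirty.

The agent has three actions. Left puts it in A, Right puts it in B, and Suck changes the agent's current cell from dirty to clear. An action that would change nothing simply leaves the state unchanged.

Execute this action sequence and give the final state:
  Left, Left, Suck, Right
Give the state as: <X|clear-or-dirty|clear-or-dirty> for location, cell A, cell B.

1. Left → <A|dirty|dirty>
2. Left → <A|dirty|dirty>
3. Suck → <A|clear|dirty>
4. Right → <B|clear|dirty>

<B|clear|dirty>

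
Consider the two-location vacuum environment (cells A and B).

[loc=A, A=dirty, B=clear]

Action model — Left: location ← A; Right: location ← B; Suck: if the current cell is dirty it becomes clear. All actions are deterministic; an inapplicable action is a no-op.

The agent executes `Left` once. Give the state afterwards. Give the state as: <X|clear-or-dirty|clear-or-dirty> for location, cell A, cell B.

<A|dirty|clear>

start: <A|dirty|clear>
step 1/1 (Left): <A|dirty|clear>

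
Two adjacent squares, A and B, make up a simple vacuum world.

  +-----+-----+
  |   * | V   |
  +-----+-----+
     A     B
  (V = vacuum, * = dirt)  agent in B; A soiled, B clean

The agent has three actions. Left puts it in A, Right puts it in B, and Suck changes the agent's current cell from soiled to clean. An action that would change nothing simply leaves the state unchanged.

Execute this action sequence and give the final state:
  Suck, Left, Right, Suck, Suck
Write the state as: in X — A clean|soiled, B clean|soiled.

1) do Suck; now in B — A soiled, B clean
2) do Left; now in A — A soiled, B clean
3) do Right; now in B — A soiled, B clean
4) do Suck; now in B — A soiled, B clean
5) do Suck; now in B — A soiled, B clean

in B — A soiled, B clean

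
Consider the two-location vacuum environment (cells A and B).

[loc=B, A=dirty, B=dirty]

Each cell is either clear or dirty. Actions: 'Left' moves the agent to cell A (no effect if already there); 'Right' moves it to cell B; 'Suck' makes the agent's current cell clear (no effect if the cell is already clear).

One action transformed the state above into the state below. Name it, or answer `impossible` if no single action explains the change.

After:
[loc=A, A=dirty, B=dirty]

try  Left: loc=A A=dirty B=dirty  ← match
try Right: loc=B A=dirty B=dirty
try  Suck: loc=B A=dirty B=clear

Left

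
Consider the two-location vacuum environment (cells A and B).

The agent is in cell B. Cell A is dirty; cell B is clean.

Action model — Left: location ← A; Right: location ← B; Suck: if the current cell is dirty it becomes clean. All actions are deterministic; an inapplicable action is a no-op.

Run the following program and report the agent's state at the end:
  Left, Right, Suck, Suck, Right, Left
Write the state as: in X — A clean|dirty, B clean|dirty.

t=1 Left ⇒ in A — A dirty, B clean
t=2 Right ⇒ in B — A dirty, B clean
t=3 Suck ⇒ in B — A dirty, B clean
t=4 Suck ⇒ in B — A dirty, B clean
t=5 Right ⇒ in B — A dirty, B clean
t=6 Left ⇒ in A — A dirty, B clean

in A — A dirty, B clean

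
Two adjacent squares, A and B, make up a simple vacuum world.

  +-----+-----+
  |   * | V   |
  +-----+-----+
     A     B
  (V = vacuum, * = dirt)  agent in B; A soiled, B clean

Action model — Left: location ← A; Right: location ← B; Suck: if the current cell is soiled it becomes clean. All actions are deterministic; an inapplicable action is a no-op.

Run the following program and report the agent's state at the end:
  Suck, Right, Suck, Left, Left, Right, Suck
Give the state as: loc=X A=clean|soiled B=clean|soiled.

loc=B A=soiled B=clean

1. Suck → loc=B A=soiled B=clean
2. Right → loc=B A=soiled B=clean
3. Suck → loc=B A=soiled B=clean
4. Left → loc=A A=soiled B=clean
5. Left → loc=A A=soiled B=clean
6. Right → loc=B A=soiled B=clean
7. Suck → loc=B A=soiled B=clean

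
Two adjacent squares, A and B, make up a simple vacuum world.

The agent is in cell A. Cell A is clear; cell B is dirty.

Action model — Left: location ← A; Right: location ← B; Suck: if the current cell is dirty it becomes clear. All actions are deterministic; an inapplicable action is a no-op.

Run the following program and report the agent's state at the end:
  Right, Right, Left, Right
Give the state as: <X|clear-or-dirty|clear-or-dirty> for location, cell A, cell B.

<B|clear|dirty>

step 1/4 (Right): <B|clear|dirty>
step 2/4 (Right): <B|clear|dirty>
step 3/4 (Left): <A|clear|dirty>
step 4/4 (Right): <B|clear|dirty>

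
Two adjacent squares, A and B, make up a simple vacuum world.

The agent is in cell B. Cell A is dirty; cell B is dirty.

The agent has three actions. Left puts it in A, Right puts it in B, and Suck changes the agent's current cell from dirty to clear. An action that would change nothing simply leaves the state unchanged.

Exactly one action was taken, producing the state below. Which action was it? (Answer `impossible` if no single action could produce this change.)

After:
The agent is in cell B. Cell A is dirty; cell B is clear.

try  Left: in A — A dirty, B dirty
try Right: in B — A dirty, B dirty
try  Suck: in B — A dirty, B clear  ← match

Suck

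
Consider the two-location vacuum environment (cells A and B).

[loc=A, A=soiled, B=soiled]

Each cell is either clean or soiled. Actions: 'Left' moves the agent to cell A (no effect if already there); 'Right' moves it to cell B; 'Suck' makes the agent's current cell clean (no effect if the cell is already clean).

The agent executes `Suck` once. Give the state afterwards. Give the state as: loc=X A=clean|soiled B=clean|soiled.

loc=A A=clean B=soiled

start: loc=A A=soiled B=soiled
1. Suck → loc=A A=clean B=soiled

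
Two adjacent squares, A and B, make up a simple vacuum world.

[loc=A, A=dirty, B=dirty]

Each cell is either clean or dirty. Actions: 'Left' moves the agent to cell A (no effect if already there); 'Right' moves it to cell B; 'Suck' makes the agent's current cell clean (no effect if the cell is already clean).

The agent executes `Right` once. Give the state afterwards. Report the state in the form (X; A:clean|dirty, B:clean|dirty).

(B; A:dirty, B:dirty)

start: (A; A:dirty, B:dirty)
t=1 Right ⇒ (B; A:dirty, B:dirty)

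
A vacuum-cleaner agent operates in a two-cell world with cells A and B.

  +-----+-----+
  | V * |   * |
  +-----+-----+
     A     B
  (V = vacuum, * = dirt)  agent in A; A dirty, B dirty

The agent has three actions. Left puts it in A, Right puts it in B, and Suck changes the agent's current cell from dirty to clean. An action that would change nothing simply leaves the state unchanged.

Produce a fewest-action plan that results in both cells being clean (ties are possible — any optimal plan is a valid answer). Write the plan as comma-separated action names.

Suck, Right, Suck

Suck (#1): loc=A A=clean B=dirty
Right (#2): loc=B A=clean B=dirty
Suck (#3): loc=B A=clean B=clean
min 3: Suck A + move + Suck B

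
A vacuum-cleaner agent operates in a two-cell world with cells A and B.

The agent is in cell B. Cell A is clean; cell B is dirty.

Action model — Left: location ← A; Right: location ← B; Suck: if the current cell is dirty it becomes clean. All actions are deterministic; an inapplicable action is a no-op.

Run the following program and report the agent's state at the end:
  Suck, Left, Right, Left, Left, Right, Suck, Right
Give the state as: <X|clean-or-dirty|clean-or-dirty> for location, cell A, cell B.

<B|clean|clean>

1) do Suck; now <B|clean|clean>
2) do Left; now <A|clean|clean>
3) do Right; now <B|clean|clean>
4) do Left; now <A|clean|clean>
5) do Left; now <A|clean|clean>
6) do Right; now <B|clean|clean>
7) do Suck; now <B|clean|clean>
8) do Right; now <B|clean|clean>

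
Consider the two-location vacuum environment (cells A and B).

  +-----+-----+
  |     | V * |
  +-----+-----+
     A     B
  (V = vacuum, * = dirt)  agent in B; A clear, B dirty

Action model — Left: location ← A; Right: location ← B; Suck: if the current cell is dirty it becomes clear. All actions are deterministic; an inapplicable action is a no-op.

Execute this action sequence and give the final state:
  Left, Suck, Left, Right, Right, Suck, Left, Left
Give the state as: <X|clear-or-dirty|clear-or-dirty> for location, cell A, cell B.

<A|clear|clear>

1. Left → <A|clear|dirty>
2. Suck → <A|clear|dirty>
3. Left → <A|clear|dirty>
4. Right → <B|clear|dirty>
5. Right → <B|clear|dirty>
6. Suck → <B|clear|clear>
7. Left → <A|clear|clear>
8. Left → <A|clear|clear>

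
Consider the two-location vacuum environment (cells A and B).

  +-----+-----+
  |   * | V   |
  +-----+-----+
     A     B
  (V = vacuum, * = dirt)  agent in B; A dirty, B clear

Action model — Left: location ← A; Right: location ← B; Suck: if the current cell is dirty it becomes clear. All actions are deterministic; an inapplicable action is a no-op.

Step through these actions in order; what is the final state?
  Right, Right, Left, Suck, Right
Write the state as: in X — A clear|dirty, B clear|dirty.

in B — A clear, B clear

Right (#1): in B — A dirty, B clear
Right (#2): in B — A dirty, B clear
Left (#3): in A — A dirty, B clear
Suck (#4): in A — A clear, B clear
Right (#5): in B — A clear, B clear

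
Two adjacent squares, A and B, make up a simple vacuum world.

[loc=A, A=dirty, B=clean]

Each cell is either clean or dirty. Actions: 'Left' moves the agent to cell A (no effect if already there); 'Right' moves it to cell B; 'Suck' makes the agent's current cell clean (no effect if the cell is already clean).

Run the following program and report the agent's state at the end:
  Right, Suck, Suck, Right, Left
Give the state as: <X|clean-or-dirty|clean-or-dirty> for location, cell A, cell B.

<A|dirty|clean>

t=1 Right ⇒ <B|dirty|clean>
t=2 Suck ⇒ <B|dirty|clean>
t=3 Suck ⇒ <B|dirty|clean>
t=4 Right ⇒ <B|dirty|clean>
t=5 Left ⇒ <A|dirty|clean>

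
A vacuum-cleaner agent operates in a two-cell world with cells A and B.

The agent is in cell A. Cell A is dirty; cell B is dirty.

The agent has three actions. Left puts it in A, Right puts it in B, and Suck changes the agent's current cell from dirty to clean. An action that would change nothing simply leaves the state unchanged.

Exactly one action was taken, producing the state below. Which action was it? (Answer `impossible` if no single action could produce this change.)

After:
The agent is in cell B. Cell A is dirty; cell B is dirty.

try  Left: <A|dirty|dirty>
try Right: <B|dirty|dirty>  ← match
try  Suck: <A|clean|dirty>

Right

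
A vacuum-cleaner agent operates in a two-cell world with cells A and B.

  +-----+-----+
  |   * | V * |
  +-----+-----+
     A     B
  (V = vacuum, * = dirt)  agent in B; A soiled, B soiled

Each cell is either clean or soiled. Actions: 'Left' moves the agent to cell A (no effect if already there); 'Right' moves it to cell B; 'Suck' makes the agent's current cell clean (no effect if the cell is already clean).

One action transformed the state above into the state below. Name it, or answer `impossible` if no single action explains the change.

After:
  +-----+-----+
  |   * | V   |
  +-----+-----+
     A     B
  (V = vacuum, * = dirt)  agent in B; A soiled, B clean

Suck

try  Left: loc=A A=soiled B=soiled
try Right: loc=B A=soiled B=soiled
try  Suck: loc=B A=soiled B=clean  ← match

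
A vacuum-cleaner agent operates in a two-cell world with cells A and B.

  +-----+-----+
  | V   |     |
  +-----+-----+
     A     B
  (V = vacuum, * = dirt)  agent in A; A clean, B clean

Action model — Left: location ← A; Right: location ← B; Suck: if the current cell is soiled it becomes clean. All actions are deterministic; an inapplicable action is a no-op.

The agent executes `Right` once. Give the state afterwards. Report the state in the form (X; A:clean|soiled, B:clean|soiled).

(B; A:clean, B:clean)

start: (A; A:clean, B:clean)
t=1 Right ⇒ (B; A:clean, B:clean)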